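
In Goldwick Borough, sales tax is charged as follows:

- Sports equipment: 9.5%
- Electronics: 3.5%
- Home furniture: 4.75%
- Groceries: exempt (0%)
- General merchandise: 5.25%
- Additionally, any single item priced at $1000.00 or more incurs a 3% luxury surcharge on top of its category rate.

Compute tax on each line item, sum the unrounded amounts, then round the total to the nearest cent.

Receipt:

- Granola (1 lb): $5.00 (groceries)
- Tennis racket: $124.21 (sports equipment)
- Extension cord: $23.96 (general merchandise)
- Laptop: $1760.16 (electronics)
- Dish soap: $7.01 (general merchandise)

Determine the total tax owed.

$127.84

Granola (1 lb) $5.00: groceries → 0% → $0.00
Tennis racket $124.21: sports equipment → 9.5% → $11.79995
Extension cord $23.96: general merchandise → 5.25% → $1.2579
Laptop $1760.16: electronics → 3.5% + 3% surcharge = 6.5% → $114.4104
Dish soap $7.01: general merchandise → 5.25% → $0.368025
Unrounded tax sum = $127.836275 → $127.84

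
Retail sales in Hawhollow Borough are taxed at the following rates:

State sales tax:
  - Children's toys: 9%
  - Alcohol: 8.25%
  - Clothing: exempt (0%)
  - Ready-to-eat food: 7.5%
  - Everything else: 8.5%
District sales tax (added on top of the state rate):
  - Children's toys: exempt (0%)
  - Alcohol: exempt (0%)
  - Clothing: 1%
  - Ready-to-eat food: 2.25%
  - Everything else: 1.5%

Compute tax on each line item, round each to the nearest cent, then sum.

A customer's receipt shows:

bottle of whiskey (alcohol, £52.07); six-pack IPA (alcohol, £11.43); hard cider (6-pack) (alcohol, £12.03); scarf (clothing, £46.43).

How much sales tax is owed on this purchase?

£6.69

Bottle of whiskey £52.07: alcohol → 8.25% + 0% district = 8.25% → £4.30
Six-pack IPA £11.43: alcohol → 8.25% + 0% district = 8.25% → £0.94
Hard cider (6-pack) £12.03: alcohol → 8.25% + 0% district = 8.25% → £0.99
Scarf £46.43: clothing → 0% + 1% district = 1% → £0.46
Total tax = £4.30 + £0.94 + £0.99 + £0.46 = £6.69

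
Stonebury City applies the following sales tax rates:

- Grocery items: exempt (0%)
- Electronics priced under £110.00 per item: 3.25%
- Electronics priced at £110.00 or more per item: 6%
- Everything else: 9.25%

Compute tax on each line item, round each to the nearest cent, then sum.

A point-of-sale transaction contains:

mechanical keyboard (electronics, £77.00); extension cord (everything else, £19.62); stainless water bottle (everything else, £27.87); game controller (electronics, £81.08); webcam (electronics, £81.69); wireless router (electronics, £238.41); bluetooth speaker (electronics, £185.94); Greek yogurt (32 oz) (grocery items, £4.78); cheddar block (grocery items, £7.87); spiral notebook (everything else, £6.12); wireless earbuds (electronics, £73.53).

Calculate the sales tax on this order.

£40.60

Mechanical keyboard £77.00: electronics, under £110.00 → 3.25% → £2.50
Extension cord £19.62: everything else → 9.25% → £1.81
Stainless water bottle £27.87: everything else → 9.25% → £2.58
Game controller £81.08: electronics, under £110.00 → 3.25% → £2.64
Webcam £81.69: electronics, under £110.00 → 3.25% → £2.65
Wireless router £238.41: electronics, £110.00 or more → 6% → £14.30
Bluetooth speaker £185.94: electronics, £110.00 or more → 6% → £11.16
Greek yogurt (32 oz) £4.78: grocery items → 0% → £0.00
Cheddar block £7.87: grocery items → 0% → £0.00
Spiral notebook £6.12: everything else → 9.25% → £0.57
Wireless earbuds £73.53: electronics, under £110.00 → 3.25% → £2.39
Total tax = £2.50 + £1.81 + £2.58 + £2.64 + £2.65 + £14.30 + £11.16 + £0.57 + £2.39 = £40.60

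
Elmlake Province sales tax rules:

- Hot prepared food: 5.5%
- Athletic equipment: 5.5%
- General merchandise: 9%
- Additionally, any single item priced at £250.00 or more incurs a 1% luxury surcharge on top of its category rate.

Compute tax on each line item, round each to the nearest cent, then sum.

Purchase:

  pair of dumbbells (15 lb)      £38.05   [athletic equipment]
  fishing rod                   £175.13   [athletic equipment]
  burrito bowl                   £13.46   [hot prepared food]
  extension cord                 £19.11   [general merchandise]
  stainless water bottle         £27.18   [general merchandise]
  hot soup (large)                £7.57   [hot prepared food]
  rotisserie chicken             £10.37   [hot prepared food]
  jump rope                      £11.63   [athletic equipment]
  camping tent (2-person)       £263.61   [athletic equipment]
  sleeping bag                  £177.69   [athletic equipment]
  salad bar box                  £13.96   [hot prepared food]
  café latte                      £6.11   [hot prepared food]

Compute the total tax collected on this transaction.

£46.27

Pair of dumbbells (15 lb) £38.05: athletic equipment → 5.5% → £2.09
Fishing rod £175.13: athletic equipment → 5.5% → £9.63
Burrito bowl £13.46: hot prepared food → 5.5% → £0.74
Extension cord £19.11: general merchandise → 9% → £1.72
Stainless water bottle £27.18: general merchandise → 9% → £2.45
Hot soup (large) £7.57: hot prepared food → 5.5% → £0.42
Rotisserie chicken £10.37: hot prepared food → 5.5% → £0.57
Jump rope £11.63: athletic equipment → 5.5% → £0.64
Camping tent (2-person) £263.61: athletic equipment → 5.5% + 1% surcharge = 6.5% → £17.13
Sleeping bag £177.69: athletic equipment → 5.5% → £9.77
Salad bar box £13.96: hot prepared food → 5.5% → £0.77
Café latte £6.11: hot prepared food → 5.5% → £0.34
Total tax = £2.09 + £9.63 + £0.74 + £1.72 + £2.45 + £0.42 + £0.57 + £0.64 + £17.13 + £9.77 + £0.77 + £0.34 = £46.27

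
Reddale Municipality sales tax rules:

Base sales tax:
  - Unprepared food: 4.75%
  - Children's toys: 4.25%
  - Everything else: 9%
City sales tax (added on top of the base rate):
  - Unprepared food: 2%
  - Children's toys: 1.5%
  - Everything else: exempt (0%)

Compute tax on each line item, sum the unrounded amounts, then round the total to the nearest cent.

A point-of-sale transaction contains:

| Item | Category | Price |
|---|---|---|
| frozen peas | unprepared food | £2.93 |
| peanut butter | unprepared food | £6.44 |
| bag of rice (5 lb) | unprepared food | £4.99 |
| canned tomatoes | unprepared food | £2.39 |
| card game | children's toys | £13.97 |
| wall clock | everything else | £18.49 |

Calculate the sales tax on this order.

Frozen peas £2.93: unprepared food → 4.75% + 2% city = 6.75% → £0.197775
Peanut butter £6.44: unprepared food → 4.75% + 2% city = 6.75% → £0.4347
Bag of rice (5 lb) £4.99: unprepared food → 4.75% + 2% city = 6.75% → £0.336825
Canned tomatoes £2.39: unprepared food → 4.75% + 2% city = 6.75% → £0.161325
Card game £13.97: children's toys → 4.25% + 1.5% city = 5.75% → £0.803275
Wall clock £18.49: everything else → 9% + 0% city = 9% → £1.6641
Unrounded tax sum = £3.598 → £3.60

£3.60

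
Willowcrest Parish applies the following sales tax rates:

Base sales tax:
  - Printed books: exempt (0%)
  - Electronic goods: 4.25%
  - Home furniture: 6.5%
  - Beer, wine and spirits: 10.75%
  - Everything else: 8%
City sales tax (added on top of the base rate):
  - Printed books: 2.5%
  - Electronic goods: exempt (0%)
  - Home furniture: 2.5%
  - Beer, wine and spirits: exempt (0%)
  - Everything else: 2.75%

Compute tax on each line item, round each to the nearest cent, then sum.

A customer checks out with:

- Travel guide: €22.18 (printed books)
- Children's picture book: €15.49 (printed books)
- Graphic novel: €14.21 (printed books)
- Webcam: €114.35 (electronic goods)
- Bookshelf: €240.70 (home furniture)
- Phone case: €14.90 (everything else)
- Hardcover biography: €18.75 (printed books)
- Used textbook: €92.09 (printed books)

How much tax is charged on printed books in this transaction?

€4.07

Travel guide €22.18: printed books → 0% + 2.5% city = 2.5% → €0.55
Children's picture book €15.49: printed books → 0% + 2.5% city = 2.5% → €0.39
Graphic novel €14.21: printed books → 0% + 2.5% city = 2.5% → €0.36
Hardcover biography €18.75: printed books → 0% + 2.5% city = 2.5% → €0.47
Used textbook €92.09: printed books → 0% + 2.5% city = 2.5% → €2.30
Tax on printed books = €0.55 + €0.39 + €0.36 + €0.47 + €2.30 = €4.07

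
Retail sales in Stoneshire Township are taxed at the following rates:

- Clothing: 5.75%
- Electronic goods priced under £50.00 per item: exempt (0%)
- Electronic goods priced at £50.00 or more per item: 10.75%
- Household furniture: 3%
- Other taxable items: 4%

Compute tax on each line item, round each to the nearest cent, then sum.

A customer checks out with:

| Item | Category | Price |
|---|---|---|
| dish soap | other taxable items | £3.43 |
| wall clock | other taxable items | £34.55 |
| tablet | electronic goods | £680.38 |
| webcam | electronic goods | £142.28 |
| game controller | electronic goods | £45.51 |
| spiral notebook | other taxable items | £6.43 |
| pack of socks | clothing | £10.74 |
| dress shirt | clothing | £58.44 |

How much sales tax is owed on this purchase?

£94.20

Dish soap £3.43: other taxable items → 4% → £0.14
Wall clock £34.55: other taxable items → 4% → £1.38
Tablet £680.38: electronic goods, £50.00 or more → 10.75% → £73.14
Webcam £142.28: electronic goods, £50.00 or more → 10.75% → £15.30
Game controller £45.51: electronic goods, under £50.00 → 0% → £0.00
Spiral notebook £6.43: other taxable items → 4% → £0.26
Pack of socks £10.74: clothing → 5.75% → £0.62
Dress shirt £58.44: clothing → 5.75% → £3.36
Total tax = £0.14 + £1.38 + £73.14 + £15.30 + £0.26 + £0.62 + £3.36 = £94.20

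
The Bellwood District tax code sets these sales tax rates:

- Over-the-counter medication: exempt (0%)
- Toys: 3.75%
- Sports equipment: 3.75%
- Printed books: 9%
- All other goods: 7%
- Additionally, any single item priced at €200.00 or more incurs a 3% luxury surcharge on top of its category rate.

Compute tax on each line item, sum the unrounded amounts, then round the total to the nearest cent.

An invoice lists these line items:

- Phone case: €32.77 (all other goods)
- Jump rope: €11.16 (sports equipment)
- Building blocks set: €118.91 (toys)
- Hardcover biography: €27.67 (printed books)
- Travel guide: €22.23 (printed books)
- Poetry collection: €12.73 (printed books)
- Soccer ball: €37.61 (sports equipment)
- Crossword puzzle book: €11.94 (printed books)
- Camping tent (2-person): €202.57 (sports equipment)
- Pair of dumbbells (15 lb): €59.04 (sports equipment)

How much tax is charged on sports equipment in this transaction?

Jump rope €11.16: sports equipment → 3.75% → €0.4185
Soccer ball €37.61: sports equipment → 3.75% → €1.410375
Camping tent (2-person) €202.57: sports equipment → 3.75% + 3% surcharge = 6.75% → €13.673475
Pair of dumbbells (15 lb) €59.04: sports equipment → 3.75% → €2.214
Tax on sports equipment: unrounded sum = €17.71635 → €17.72

€17.72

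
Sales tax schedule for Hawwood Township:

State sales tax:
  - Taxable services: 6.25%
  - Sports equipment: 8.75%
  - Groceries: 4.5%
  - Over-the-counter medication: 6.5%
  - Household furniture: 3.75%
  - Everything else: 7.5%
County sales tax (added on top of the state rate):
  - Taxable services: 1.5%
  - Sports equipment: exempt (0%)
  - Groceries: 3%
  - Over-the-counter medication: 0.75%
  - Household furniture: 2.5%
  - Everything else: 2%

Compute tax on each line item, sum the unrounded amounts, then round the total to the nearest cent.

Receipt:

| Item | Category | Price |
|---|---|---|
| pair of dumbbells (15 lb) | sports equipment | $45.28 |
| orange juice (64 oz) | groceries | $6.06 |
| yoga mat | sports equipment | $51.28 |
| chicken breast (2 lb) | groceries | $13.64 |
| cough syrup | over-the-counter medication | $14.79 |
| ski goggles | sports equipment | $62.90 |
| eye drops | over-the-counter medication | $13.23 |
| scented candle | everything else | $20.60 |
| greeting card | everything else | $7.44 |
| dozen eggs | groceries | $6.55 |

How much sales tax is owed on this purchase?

Pair of dumbbells (15 lb) $45.28: sports equipment → 8.75% + 0% county = 8.75% → $3.962
Orange juice (64 oz) $6.06: groceries → 4.5% + 3% county = 7.5% → $0.4545
Yoga mat $51.28: sports equipment → 8.75% + 0% county = 8.75% → $4.487
Chicken breast (2 lb) $13.64: groceries → 4.5% + 3% county = 7.5% → $1.023
Cough syrup $14.79: over-the-counter medication → 6.5% + 0.75% county = 7.25% → $1.072275
Ski goggles $62.90: sports equipment → 8.75% + 0% county = 8.75% → $5.50375
Eye drops $13.23: over-the-counter medication → 6.5% + 0.75% county = 7.25% → $0.959175
Scented candle $20.60: everything else → 7.5% + 2% county = 9.5% → $1.957
Greeting card $7.44: everything else → 7.5% + 2% county = 9.5% → $0.7068
Dozen eggs $6.55: groceries → 4.5% + 3% county = 7.5% → $0.49125
Unrounded tax sum = $20.61675 → $20.62

$20.62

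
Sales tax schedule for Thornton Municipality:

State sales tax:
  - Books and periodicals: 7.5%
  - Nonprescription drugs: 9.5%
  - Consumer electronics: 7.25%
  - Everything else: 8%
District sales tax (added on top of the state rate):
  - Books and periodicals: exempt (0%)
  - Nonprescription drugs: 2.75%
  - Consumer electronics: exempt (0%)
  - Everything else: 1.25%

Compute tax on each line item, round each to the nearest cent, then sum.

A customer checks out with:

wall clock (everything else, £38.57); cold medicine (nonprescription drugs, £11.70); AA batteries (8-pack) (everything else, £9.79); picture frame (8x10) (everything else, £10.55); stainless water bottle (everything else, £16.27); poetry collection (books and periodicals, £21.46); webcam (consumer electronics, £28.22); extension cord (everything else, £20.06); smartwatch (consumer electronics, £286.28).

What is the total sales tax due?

£34.67

Wall clock £38.57: everything else → 8% + 1.25% district = 9.25% → £3.57
Cold medicine £11.70: nonprescription drugs → 9.5% + 2.75% district = 12.25% → £1.43
AA batteries (8-pack) £9.79: everything else → 8% + 1.25% district = 9.25% → £0.91
Picture frame (8x10) £10.55: everything else → 8% + 1.25% district = 9.25% → £0.98
Stainless water bottle £16.27: everything else → 8% + 1.25% district = 9.25% → £1.50
Poetry collection £21.46: books and periodicals → 7.5% + 0% district = 7.5% → £1.61
Webcam £28.22: consumer electronics → 7.25% + 0% district = 7.25% → £2.05
Extension cord £20.06: everything else → 8% + 1.25% district = 9.25% → £1.86
Smartwatch £286.28: consumer electronics → 7.25% + 0% district = 7.25% → £20.76
Total tax = £3.57 + £1.43 + £0.91 + £0.98 + £1.50 + £1.61 + £2.05 + £1.86 + £20.76 = £34.67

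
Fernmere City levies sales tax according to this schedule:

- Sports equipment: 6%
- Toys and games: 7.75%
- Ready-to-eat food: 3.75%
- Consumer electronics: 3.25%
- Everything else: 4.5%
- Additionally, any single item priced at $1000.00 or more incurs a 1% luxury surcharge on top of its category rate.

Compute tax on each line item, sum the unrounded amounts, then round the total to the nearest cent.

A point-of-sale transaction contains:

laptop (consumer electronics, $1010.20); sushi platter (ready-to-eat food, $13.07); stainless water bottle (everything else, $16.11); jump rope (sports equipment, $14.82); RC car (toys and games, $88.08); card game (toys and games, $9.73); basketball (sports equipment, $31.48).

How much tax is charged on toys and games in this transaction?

$7.58

RC car $88.08: toys and games → 7.75% → $6.8262
Card game $9.73: toys and games → 7.75% → $0.754075
Tax on toys and games: unrounded sum = $7.580275 → $7.58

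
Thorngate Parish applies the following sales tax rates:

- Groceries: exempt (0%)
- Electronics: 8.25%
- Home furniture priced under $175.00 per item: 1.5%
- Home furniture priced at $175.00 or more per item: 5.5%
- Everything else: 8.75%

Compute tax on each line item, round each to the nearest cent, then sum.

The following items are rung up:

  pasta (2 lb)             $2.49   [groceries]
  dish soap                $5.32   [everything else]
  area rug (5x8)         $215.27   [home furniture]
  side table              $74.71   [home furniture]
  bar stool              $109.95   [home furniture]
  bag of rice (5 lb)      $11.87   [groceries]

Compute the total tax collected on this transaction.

$15.08

Pasta (2 lb) $2.49: groceries → 0% → $0.00
Dish soap $5.32: everything else → 8.75% → $0.47
Area rug (5x8) $215.27: home furniture, $175.00 or more → 5.5% → $11.84
Side table $74.71: home furniture, under $175.00 → 1.5% → $1.12
Bar stool $109.95: home furniture, under $175.00 → 1.5% → $1.65
Bag of rice (5 lb) $11.87: groceries → 0% → $0.00
Total tax = $0.47 + $11.84 + $1.12 + $1.65 = $15.08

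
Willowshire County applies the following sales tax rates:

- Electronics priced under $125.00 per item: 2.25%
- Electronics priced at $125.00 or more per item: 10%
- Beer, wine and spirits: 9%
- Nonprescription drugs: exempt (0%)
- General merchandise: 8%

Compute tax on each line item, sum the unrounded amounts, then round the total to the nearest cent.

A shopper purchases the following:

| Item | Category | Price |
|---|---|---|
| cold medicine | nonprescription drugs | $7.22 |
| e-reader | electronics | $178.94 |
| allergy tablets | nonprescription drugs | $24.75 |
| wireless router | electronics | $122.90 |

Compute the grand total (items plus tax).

Cold medicine $7.22: nonprescription drugs → 0% → $0.00
E-reader $178.94: electronics, $125.00 or more → 10% → $17.894
Allergy tablets $24.75: nonprescription drugs → 0% → $0.00
Wireless router $122.90: electronics, under $125.00 → 2.25% → $2.76525
Subtotal = $333.81; unrounded tax = $20.65925 → $20.66; total due = $354.47

$354.47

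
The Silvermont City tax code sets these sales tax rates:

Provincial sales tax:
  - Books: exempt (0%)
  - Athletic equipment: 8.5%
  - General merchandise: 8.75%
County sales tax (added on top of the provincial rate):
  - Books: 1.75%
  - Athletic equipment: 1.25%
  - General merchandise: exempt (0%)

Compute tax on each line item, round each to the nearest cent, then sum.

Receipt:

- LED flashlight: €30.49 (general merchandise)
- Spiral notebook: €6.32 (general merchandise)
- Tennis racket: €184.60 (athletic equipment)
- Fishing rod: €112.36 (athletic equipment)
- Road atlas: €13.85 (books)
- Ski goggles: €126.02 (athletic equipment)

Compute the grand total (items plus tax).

€518.35

LED flashlight €30.49: general merchandise → 8.75% + 0% county = 8.75% → €2.67
Spiral notebook €6.32: general merchandise → 8.75% + 0% county = 8.75% → €0.55
Tennis racket €184.60: athletic equipment → 8.5% + 1.25% county = 9.75% → €18.00
Fishing rod €112.36: athletic equipment → 8.5% + 1.25% county = 9.75% → €10.96
Road atlas €13.85: books → 0% + 1.75% county = 1.75% → €0.24
Ski goggles €126.02: athletic equipment → 8.5% + 1.25% county = 9.75% → €12.29
Subtotal = €473.64; tax = €44.71; total due = €518.35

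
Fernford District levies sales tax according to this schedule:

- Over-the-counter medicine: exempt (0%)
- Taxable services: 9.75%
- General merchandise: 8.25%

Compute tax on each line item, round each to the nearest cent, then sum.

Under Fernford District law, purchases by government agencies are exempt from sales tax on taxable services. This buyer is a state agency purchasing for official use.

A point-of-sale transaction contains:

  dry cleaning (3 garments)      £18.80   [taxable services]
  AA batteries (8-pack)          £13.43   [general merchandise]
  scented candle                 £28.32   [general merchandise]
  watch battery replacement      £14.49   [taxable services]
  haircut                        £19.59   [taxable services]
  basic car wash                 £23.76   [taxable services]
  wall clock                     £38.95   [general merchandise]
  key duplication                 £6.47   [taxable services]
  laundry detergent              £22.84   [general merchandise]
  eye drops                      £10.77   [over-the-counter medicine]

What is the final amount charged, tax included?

£205.96

Dry cleaning (3 garments) £18.80: taxable services, buyer-exempt → 0% → £0.00
AA batteries (8-pack) £13.43: general merchandise → 8.25% → £1.11
Scented candle £28.32: general merchandise → 8.25% → £2.34
Watch battery replacement £14.49: taxable services, buyer-exempt → 0% → £0.00
Haircut £19.59: taxable services, buyer-exempt → 0% → £0.00
Basic car wash £23.76: taxable services, buyer-exempt → 0% → £0.00
Wall clock £38.95: general merchandise → 8.25% → £3.21
Key duplication £6.47: taxable services, buyer-exempt → 0% → £0.00
Laundry detergent £22.84: general merchandise → 8.25% → £1.88
Eye drops £10.77: over-the-counter medicine → 0% → £0.00
Subtotal = £197.42; tax = £8.54; total due = £205.96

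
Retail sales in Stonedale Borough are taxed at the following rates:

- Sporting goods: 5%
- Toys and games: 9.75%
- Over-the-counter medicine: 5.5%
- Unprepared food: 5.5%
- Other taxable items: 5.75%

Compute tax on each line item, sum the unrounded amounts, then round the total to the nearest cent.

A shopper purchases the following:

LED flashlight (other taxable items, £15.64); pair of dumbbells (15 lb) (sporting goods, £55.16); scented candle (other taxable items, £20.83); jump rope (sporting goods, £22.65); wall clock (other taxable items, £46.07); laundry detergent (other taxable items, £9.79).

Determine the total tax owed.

LED flashlight £15.64: other taxable items → 5.75% → £0.8993
Pair of dumbbells (15 lb) £55.16: sporting goods → 5% → £2.758
Scented candle £20.83: other taxable items → 5.75% → £1.197725
Jump rope £22.65: sporting goods → 5% → £1.1325
Wall clock £46.07: other taxable items → 5.75% → £2.649025
Laundry detergent £9.79: other taxable items → 5.75% → £0.562925
Unrounded tax sum = £9.199475 → £9.20

£9.20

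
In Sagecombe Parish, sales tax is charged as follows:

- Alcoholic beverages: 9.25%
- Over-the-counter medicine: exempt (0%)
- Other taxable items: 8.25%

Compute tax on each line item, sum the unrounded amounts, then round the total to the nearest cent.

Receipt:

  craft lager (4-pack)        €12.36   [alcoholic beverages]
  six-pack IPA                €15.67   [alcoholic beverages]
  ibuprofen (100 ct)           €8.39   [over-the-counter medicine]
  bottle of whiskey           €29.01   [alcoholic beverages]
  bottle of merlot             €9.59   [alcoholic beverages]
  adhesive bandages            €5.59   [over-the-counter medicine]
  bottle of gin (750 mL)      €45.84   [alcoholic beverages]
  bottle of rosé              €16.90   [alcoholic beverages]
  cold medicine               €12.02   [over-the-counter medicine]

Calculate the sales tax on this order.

Craft lager (4-pack) €12.36: alcoholic beverages → 9.25% → €1.1433
Six-pack IPA €15.67: alcoholic beverages → 9.25% → €1.449475
Ibuprofen (100 ct) €8.39: over-the-counter medicine → 0% → €0.00
Bottle of whiskey €29.01: alcoholic beverages → 9.25% → €2.683425
Bottle of merlot €9.59: alcoholic beverages → 9.25% → €0.887075
Adhesive bandages €5.59: over-the-counter medicine → 0% → €0.00
Bottle of gin (750 mL) €45.84: alcoholic beverages → 9.25% → €4.2402
Bottle of rosé €16.90: alcoholic beverages → 9.25% → €1.56325
Cold medicine €12.02: over-the-counter medicine → 0% → €0.00
Unrounded tax sum = €11.966725 → €11.97

€11.97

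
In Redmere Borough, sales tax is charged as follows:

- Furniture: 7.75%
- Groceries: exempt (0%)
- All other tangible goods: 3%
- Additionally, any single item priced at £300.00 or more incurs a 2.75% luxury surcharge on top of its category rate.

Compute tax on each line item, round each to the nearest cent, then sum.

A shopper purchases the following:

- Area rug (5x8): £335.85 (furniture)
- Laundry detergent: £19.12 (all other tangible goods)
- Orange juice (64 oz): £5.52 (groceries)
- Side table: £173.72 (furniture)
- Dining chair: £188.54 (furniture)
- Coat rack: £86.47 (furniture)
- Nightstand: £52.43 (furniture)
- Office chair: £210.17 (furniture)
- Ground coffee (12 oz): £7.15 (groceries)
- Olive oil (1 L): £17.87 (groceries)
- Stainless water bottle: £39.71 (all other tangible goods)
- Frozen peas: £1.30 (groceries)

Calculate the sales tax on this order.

£92.14

Area rug (5x8) £335.85: furniture → 7.75% + 2.75% surcharge = 10.5% → £35.26
Laundry detergent £19.12: all other tangible goods → 3% → £0.57
Orange juice (64 oz) £5.52: groceries → 0% → £0.00
Side table £173.72: furniture → 7.75% → £13.46
Dining chair £188.54: furniture → 7.75% → £14.61
Coat rack £86.47: furniture → 7.75% → £6.70
Nightstand £52.43: furniture → 7.75% → £4.06
Office chair £210.17: furniture → 7.75% → £16.29
Ground coffee (12 oz) £7.15: groceries → 0% → £0.00
Olive oil (1 L) £17.87: groceries → 0% → £0.00
Stainless water bottle £39.71: all other tangible goods → 3% → £1.19
Frozen peas £1.30: groceries → 0% → £0.00
Total tax = £35.26 + £0.57 + £13.46 + £14.61 + £6.70 + £4.06 + £16.29 + £1.19 = £92.14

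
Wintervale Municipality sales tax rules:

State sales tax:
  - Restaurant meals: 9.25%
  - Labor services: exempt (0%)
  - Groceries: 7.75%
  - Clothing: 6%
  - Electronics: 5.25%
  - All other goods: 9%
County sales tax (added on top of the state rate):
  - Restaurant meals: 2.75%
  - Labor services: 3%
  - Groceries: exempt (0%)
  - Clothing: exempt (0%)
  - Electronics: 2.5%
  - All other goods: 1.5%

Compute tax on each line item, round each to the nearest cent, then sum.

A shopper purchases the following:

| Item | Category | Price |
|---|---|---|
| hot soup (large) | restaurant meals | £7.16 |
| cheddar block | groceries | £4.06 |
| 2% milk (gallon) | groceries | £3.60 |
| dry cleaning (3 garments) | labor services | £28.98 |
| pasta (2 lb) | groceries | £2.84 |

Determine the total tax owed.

£2.54

Hot soup (large) £7.16: restaurant meals → 9.25% + 2.75% county = 12% → £0.86
Cheddar block £4.06: groceries → 7.75% + 0% county = 7.75% → £0.31
2% milk (gallon) £3.60: groceries → 7.75% + 0% county = 7.75% → £0.28
Dry cleaning (3 garments) £28.98: labor services → 0% + 3% county = 3% → £0.87
Pasta (2 lb) £2.84: groceries → 7.75% + 0% county = 7.75% → £0.22
Total tax = £0.86 + £0.31 + £0.28 + £0.87 + £0.22 = £2.54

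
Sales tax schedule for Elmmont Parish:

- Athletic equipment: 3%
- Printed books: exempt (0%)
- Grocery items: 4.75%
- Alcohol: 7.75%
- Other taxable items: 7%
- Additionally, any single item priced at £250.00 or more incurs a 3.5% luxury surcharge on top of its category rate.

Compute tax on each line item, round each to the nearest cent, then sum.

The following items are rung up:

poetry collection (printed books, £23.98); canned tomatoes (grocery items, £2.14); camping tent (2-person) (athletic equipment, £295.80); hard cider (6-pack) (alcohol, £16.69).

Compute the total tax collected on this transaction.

Poetry collection £23.98: printed books → 0% → £0.00
Canned tomatoes £2.14: grocery items → 4.75% → £0.10
Camping tent (2-person) £295.80: athletic equipment → 3% + 3.5% surcharge = 6.5% → £19.23
Hard cider (6-pack) £16.69: alcohol → 7.75% → £1.29
Total tax = £0.10 + £19.23 + £1.29 = £20.62

£20.62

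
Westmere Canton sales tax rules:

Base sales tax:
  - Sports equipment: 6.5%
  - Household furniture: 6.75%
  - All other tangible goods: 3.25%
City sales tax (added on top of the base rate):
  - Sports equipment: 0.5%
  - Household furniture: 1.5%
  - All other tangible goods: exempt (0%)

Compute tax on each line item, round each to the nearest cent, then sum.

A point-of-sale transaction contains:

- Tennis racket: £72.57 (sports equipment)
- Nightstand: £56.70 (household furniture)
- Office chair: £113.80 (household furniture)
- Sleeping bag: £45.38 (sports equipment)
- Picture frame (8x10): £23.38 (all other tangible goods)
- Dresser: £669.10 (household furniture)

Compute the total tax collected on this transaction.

£78.29

Tennis racket £72.57: sports equipment → 6.5% + 0.5% city = 7% → £5.08
Nightstand £56.70: household furniture → 6.75% + 1.5% city = 8.25% → £4.68
Office chair £113.80: household furniture → 6.75% + 1.5% city = 8.25% → £9.39
Sleeping bag £45.38: sports equipment → 6.5% + 0.5% city = 7% → £3.18
Picture frame (8x10) £23.38: all other tangible goods → 3.25% + 0% city = 3.25% → £0.76
Dresser £669.10: household furniture → 6.75% + 1.5% city = 8.25% → £55.20
Total tax = £5.08 + £4.68 + £9.39 + £3.18 + £0.76 + £55.20 = £78.29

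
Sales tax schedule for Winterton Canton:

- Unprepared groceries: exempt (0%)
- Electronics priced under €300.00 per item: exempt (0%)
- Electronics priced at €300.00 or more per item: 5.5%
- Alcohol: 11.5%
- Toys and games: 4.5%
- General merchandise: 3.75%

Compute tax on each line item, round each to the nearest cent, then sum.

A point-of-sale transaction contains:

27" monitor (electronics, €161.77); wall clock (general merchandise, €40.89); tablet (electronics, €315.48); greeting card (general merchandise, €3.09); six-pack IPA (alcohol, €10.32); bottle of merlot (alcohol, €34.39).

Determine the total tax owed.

€24.14

27" monitor €161.77: electronics, under €300.00 → 0% → €0.00
Wall clock €40.89: general merchandise → 3.75% → €1.53
Tablet €315.48: electronics, €300.00 or more → 5.5% → €17.35
Greeting card €3.09: general merchandise → 3.75% → €0.12
Six-pack IPA €10.32: alcohol → 11.5% → €1.19
Bottle of merlot €34.39: alcohol → 11.5% → €3.95
Total tax = €1.53 + €17.35 + €0.12 + €1.19 + €3.95 = €24.14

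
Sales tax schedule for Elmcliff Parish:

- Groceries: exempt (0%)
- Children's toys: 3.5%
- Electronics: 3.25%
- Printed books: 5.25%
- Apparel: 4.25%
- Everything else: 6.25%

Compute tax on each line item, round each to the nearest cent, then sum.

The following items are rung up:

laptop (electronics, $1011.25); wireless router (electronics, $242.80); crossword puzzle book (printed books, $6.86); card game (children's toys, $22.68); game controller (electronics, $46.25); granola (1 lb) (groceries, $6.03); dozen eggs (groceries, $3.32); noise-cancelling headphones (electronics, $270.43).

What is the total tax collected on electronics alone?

Laptop $1011.25: electronics → 3.25% → $32.87
Wireless router $242.80: electronics → 3.25% → $7.89
Game controller $46.25: electronics → 3.25% → $1.50
Noise-cancelling headphones $270.43: electronics → 3.25% → $8.79
Tax on electronics = $32.87 + $7.89 + $1.50 + $8.79 = $51.05

$51.05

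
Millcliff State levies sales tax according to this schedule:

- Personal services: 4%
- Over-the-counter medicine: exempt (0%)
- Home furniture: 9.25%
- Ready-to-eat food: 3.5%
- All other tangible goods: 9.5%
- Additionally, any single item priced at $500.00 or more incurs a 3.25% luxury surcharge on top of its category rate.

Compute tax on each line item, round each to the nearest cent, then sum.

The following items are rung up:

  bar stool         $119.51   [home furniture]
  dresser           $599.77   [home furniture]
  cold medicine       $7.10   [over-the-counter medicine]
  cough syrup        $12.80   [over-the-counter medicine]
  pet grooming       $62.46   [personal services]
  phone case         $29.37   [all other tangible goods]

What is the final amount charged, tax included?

$922.32

Bar stool $119.51: home furniture → 9.25% → $11.05
Dresser $599.77: home furniture → 9.25% + 3.25% surcharge = 12.5% → $74.97
Cold medicine $7.10: over-the-counter medicine → 0% → $0.00
Cough syrup $12.80: over-the-counter medicine → 0% → $0.00
Pet grooming $62.46: personal services → 4% → $2.50
Phone case $29.37: all other tangible goods → 9.5% → $2.79
Subtotal = $831.01; tax = $91.31; total due = $922.32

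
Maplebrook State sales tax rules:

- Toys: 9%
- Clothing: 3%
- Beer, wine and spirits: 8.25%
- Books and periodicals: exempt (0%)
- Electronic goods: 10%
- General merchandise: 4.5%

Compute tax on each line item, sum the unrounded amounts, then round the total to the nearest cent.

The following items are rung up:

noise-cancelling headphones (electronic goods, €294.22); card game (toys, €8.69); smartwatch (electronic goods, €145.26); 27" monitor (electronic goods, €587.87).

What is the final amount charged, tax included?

€1139.56

Noise-cancelling headphones €294.22: electronic goods → 10% → €29.422
Card game €8.69: toys → 9% → €0.7821
Smartwatch €145.26: electronic goods → 10% → €14.526
27" monitor €587.87: electronic goods → 10% → €58.787
Subtotal = €1036.04; unrounded tax = €103.5171 → €103.52; total due = €1139.56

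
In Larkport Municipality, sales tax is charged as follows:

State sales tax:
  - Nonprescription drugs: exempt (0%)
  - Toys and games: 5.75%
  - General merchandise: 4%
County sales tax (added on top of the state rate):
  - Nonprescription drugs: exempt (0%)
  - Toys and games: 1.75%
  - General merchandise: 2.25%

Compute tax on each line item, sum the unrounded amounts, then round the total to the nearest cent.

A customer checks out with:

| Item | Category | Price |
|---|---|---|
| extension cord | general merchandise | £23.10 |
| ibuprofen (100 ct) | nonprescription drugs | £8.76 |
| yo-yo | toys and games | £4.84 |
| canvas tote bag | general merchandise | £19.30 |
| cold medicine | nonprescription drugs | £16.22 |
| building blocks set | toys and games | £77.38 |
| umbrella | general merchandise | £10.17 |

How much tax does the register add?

Extension cord £23.10: general merchandise → 4% + 2.25% county = 6.25% → £1.44375
Ibuprofen (100 ct) £8.76: nonprescription drugs → 0% + 0% county = 0% → £0.00
Yo-yo £4.84: toys and games → 5.75% + 1.75% county = 7.5% → £0.363
Canvas tote bag £19.30: general merchandise → 4% + 2.25% county = 6.25% → £1.20625
Cold medicine £16.22: nonprescription drugs → 0% + 0% county = 0% → £0.00
Building blocks set £77.38: toys and games → 5.75% + 1.75% county = 7.5% → £5.8035
Umbrella £10.17: general merchandise → 4% + 2.25% county = 6.25% → £0.635625
Unrounded tax sum = £9.452125 → £9.45

£9.45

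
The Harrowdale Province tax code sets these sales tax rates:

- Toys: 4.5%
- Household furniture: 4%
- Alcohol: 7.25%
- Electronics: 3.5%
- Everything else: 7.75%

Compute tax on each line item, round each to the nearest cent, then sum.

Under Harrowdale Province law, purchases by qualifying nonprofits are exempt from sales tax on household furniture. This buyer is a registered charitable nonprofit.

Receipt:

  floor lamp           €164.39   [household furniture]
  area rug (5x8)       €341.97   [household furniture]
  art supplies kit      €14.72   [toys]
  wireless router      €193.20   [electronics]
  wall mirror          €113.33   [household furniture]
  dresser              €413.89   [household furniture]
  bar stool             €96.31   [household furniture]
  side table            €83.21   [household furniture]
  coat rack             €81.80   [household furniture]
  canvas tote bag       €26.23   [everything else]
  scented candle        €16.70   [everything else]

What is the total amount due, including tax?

Floor lamp €164.39: household furniture, buyer-exempt → 0% → €0.00
Area rug (5x8) €341.97: household furniture, buyer-exempt → 0% → €0.00
Art supplies kit €14.72: toys → 4.5% → €0.66
Wireless router €193.20: electronics → 3.5% → €6.76
Wall mirror €113.33: household furniture, buyer-exempt → 0% → €0.00
Dresser €413.89: household furniture, buyer-exempt → 0% → €0.00
Bar stool €96.31: household furniture, buyer-exempt → 0% → €0.00
Side table €83.21: household furniture, buyer-exempt → 0% → €0.00
Coat rack €81.80: household furniture, buyer-exempt → 0% → €0.00
Canvas tote bag €26.23: everything else → 7.75% → €2.03
Scented candle €16.70: everything else → 7.75% → €1.29
Subtotal = €1545.75; tax = €10.74; total due = €1556.49

€1556.49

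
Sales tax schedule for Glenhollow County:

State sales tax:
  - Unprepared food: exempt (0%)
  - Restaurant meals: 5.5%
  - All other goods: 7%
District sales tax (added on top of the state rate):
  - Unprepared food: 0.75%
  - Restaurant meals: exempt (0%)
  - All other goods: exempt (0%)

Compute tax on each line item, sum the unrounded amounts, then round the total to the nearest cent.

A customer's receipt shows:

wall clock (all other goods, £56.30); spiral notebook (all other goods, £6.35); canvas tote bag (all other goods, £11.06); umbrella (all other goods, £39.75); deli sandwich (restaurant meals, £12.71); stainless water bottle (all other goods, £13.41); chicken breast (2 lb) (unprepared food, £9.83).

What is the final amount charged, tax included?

Wall clock £56.30: all other goods → 7% + 0% district = 7% → £3.941
Spiral notebook £6.35: all other goods → 7% + 0% district = 7% → £0.4445
Canvas tote bag £11.06: all other goods → 7% + 0% district = 7% → £0.7742
Umbrella £39.75: all other goods → 7% + 0% district = 7% → £2.7825
Deli sandwich £12.71: restaurant meals → 5.5% + 0% district = 5.5% → £0.69905
Stainless water bottle £13.41: all other goods → 7% + 0% district = 7% → £0.9387
Chicken breast (2 lb) £9.83: unprepared food → 0% + 0.75% district = 0.75% → £0.073725
Subtotal = £149.41; unrounded tax = £9.653675 → £9.65; total due = £159.06

£159.06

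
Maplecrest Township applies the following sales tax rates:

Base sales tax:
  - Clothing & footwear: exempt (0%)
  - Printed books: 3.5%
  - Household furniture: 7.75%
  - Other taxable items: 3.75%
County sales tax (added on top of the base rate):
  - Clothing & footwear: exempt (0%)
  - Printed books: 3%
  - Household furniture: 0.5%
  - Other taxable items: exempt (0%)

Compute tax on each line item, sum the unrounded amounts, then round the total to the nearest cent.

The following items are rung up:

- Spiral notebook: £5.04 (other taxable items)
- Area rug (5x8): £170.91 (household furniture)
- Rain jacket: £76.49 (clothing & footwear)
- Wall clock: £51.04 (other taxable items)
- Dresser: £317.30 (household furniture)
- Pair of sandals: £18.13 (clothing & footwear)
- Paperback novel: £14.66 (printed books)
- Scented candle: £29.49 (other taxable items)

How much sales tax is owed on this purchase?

Spiral notebook £5.04: other taxable items → 3.75% + 0% county = 3.75% → £0.189
Area rug (5x8) £170.91: household furniture → 7.75% + 0.5% county = 8.25% → £14.100075
Rain jacket £76.49: clothing & footwear → 0% + 0% county = 0% → £0.00
Wall clock £51.04: other taxable items → 3.75% + 0% county = 3.75% → £1.914
Dresser £317.30: household furniture → 7.75% + 0.5% county = 8.25% → £26.17725
Pair of sandals £18.13: clothing & footwear → 0% + 0% county = 0% → £0.00
Paperback novel £14.66: printed books → 3.5% + 3% county = 6.5% → £0.9529
Scented candle £29.49: other taxable items → 3.75% + 0% county = 3.75% → £1.105875
Unrounded tax sum = £44.4391 → £44.44

£44.44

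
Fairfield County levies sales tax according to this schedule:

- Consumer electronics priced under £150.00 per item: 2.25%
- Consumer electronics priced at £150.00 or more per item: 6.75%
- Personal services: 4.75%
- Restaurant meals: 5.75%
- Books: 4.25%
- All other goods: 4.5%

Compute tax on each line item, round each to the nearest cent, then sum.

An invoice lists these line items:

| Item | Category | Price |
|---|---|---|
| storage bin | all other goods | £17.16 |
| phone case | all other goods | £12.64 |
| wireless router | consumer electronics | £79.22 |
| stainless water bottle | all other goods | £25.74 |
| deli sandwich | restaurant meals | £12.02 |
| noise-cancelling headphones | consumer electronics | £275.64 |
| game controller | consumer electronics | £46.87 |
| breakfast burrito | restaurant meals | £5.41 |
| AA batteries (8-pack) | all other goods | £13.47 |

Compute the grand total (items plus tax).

£513.72

Storage bin £17.16: all other goods → 4.5% → £0.77
Phone case £12.64: all other goods → 4.5% → £0.57
Wireless router £79.22: consumer electronics, under £150.00 → 2.25% → £1.78
Stainless water bottle £25.74: all other goods → 4.5% → £1.16
Deli sandwich £12.02: restaurant meals → 5.75% → £0.69
Noise-cancelling headphones £275.64: consumer electronics, £150.00 or more → 6.75% → £18.61
Game controller £46.87: consumer electronics, under £150.00 → 2.25% → £1.05
Breakfast burrito £5.41: restaurant meals → 5.75% → £0.31
AA batteries (8-pack) £13.47: all other goods → 4.5% → £0.61
Subtotal = £488.17; tax = £25.55; total due = £513.72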